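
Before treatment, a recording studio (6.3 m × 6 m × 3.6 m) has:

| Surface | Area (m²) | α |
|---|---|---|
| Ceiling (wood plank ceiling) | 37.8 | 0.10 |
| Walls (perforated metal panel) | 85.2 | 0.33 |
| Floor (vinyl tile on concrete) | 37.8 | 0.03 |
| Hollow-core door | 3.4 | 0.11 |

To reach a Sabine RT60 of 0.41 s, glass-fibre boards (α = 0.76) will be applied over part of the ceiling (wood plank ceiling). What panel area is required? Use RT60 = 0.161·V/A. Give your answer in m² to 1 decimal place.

Summing Sᵢαᵢ: 3.780 + 28.116 + 1.134 + 0.374 → A₁ = 33.404 sabins.
V = 136.08 m³. Target absorption A₂ = 0.161 × 136.08 / 0.41 = 53.436 sabins.
ΔA needed = 53.436 − 33.404 = 20.032 sabins.
Net gain per m²: Δα = 0.76 − 0.10 = 0.66.
Area = ΔA/Δα = 20.032/0.66 = 30.4 m².

30.4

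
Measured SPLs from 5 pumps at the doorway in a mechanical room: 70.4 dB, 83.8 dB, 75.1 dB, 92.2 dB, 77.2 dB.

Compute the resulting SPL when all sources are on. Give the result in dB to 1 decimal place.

Σ 10^(Lᵢ/10) = 1.995e+09.
Back to dB: 10·log₁₀ Σ = 93.0 dB.

93.0 dB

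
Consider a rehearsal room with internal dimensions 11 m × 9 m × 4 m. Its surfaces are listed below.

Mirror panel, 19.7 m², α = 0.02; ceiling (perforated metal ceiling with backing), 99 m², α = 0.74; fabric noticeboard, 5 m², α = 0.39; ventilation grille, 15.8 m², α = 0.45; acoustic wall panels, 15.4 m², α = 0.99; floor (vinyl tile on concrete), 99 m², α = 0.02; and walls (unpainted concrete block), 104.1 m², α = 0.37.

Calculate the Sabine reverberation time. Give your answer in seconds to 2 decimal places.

0.46 seconds

Equivalent absorption area: A = 19.7·0.02 + 99·0.74 + 5·0.39 + 15.8·0.45 + 15.4·0.99 + 99·0.02 + 104.1·0.37 = 138.457 m².
Volume V = 11 × 9 × 4 = 396 m³.
Sabine: RT60 = 0.161 × 396 / 138.457 = 0.46 s.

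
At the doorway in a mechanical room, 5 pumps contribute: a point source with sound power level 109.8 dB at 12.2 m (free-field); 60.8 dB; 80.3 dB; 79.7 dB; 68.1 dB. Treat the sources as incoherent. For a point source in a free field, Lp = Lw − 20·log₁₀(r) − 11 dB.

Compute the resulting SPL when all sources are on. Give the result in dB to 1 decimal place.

Source at 12.2 m: Lp = 109.8 − 20·log₁₀(12.2) − 11 = 77.1 dB.
Converting to relative power and adding: 10^(77.1/10) + 10^(60.8/10) + 10^(80.3/10) + 10^(79.7/10) + 10^(68.1/10) = 2.594e+08.
Combined level = 10 log₁₀(2.594e+08) = 84.1 dB.

84.1 dB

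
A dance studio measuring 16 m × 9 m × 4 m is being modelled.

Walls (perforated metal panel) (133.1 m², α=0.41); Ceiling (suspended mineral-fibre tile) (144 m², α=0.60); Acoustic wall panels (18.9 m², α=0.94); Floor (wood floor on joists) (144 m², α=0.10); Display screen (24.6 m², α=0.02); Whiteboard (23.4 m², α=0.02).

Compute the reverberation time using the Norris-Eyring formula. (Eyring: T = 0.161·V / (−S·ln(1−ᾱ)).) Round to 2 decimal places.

S = Σ Sᵢ = 488.0 m².
Σ(Sᵢαᵢ) = 133.1·0.41 + 144·0.60 + 18.9·0.94 + 144·0.10 + 24.6·0.02 + 23.4·0.02 = 174.097.
ᾱ = 174.097 / 488.0 = 0.3568.
Eyring denominator: −S ln(1−ᾱ) = 215.354.
V = 16 × 9 × 4 = 576 m³.
RT60 = 0.161 × 576 / 215.354 = 0.43 s.

0.43 seconds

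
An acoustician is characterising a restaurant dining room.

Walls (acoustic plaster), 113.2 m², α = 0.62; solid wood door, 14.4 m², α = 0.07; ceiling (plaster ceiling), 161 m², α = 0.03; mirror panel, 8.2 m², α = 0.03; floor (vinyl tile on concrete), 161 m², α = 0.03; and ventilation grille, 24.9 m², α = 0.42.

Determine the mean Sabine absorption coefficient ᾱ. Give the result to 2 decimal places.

S = Σ Sᵢ = 113.2 + 14.4 + 161 + 8.2 + 161 + 24.9 = 482.7 m².
A = 113.2*0.62 + 14.4*0.07 + 161*0.03 + 8.2*0.03 + 161*0.03 + 24.9*0.42 = 91.556 sabins.
ᾱ = 91.556 / 482.7 = 0.19.

0.19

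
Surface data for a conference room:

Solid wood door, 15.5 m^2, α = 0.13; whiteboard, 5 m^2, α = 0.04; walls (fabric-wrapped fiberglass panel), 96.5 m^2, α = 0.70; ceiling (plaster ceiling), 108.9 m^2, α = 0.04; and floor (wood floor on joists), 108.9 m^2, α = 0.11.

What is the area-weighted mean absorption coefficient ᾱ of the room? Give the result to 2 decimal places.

Total surface area S = 334.8 m^2.
A = 15.5*0.13 + 5*0.04 + 96.5*0.70 + 108.9*0.04 + 108.9*0.11 = 86.100 sabins.
ᾱ = 86.100 / 334.8 = 0.26.

0.26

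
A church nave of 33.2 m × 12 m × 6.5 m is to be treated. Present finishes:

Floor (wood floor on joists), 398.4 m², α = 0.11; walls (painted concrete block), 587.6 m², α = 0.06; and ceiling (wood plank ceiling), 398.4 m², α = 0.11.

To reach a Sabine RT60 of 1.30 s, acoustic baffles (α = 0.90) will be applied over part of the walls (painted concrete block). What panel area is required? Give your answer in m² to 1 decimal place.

Total absorption A₁ = 398.4×0.11 + 587.6×0.06 + 398.4×0.11
  = 43.824 + 35.256 + 43.824 = 122.904 m² sabins.
V = 2589.6 m³. Target absorption A₂ = 0.161 × 2589.6 / 1.30 = 320.712 sabins.
Absorption to add: 320.712 − 122.904 = 197.808 sabins.
Each m² of panel replacing the walls (painted concrete block) adds (0.90 − 0.06) = 0.84 sabins.
Area = ΔA/Δα = 197.808/0.84 = 235.5 m².

235.5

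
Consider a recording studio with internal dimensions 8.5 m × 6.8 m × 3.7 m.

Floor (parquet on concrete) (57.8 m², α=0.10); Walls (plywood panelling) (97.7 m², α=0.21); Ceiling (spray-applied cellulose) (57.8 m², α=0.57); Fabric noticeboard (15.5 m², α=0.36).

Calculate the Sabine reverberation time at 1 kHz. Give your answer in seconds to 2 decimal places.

Equivalent absorption area: A = 57.8×0.10 + 97.7×0.21 + 57.8×0.57 + 15.5×0.36 = 64.823 m².
V = 8.5·6.8·3.7 = 213.86 m³.
Sabine: RT60 = 0.161 × 213.86 / 64.823 = 0.53 s.

0.53 s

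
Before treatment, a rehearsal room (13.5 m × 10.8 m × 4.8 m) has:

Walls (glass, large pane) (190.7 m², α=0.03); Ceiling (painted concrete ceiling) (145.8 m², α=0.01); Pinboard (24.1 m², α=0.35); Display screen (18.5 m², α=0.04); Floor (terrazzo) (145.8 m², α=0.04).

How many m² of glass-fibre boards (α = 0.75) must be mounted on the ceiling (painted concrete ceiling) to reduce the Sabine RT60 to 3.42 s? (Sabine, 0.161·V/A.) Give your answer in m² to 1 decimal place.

Summing Sᵢαᵢ: 5.721 + 1.458 + 8.435 + 0.740 + 5.832 → A₁ = 22.186 sabins.
Required A₂ = 0.161·699.84/3.42 = 32.946 sabins.
ΔA needed = 32.946 − 22.186 = 10.760 sabins.
Net gain per m²: Δα = 0.75 − 0.01 = 0.74.
Panel area = 10.760 / 0.74 = 14.5 m².

14.5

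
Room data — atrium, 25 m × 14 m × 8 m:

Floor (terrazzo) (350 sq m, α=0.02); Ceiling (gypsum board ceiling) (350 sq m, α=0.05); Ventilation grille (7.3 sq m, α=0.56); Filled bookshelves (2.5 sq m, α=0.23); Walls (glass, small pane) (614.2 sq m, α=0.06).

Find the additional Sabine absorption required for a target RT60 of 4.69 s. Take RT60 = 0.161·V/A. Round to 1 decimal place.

Summing Sᵢαᵢ: 7.000 + 17.500 + 4.088 + 0.575 + 36.852 → A₁ = 66.015 sabins.
Target A₂ = 0.161·2800/4.69 = 96.119 sabins (V = 2800 m³).
ΔA = A₂ − A₁ = 96.119 − 66.015 = 30.1 sabins.

30.1 sabins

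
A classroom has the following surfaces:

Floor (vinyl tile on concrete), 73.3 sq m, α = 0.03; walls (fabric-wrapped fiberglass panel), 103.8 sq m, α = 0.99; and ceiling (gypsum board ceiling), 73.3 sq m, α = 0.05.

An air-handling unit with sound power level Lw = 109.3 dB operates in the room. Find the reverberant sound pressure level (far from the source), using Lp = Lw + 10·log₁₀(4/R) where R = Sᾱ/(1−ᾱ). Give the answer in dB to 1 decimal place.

A = 108.626 sabins; S = 250.4 sq m.
ᾱ = 0.4338, so room constant R = A/(1−ᾱ) = 191.851 sq m.
Lp = Lw + 10 log₁₀(4/R) = 109.3 -16.81 = 92.5 dB.

92.5 dB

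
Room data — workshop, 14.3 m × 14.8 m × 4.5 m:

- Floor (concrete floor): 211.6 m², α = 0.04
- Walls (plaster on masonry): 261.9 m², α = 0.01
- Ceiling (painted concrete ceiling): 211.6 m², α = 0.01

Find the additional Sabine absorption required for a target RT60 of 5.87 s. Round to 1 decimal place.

12.9 sabins

Summing Sᵢαᵢ: 8.464 + 2.619 + 2.116 → A₁ = 13.199 sabins.
For T = 5.87 s, need A₂ = 0.161·V/T = 0.161·952.38/5.87 = 26.121 sabins.
Additional absorption ΔA = 26.121 − 13.199 = 12.9 sabins.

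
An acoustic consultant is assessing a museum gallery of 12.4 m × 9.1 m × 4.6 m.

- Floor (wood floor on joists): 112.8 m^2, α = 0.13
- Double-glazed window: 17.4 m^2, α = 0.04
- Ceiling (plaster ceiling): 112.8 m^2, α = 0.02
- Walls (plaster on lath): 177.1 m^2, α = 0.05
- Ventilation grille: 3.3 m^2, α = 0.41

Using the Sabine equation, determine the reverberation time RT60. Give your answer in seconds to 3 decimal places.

Equivalent absorption area: A = 112.8×0.13 + 17.4×0.04 + 112.8×0.02 + 177.1×0.05 + 3.3×0.41 = 27.824 m^2.
Room volume: 519.064 m³.
T = 0.161 V/A = 0.161·519.064/27.824 = 3.003 s.

3.003 s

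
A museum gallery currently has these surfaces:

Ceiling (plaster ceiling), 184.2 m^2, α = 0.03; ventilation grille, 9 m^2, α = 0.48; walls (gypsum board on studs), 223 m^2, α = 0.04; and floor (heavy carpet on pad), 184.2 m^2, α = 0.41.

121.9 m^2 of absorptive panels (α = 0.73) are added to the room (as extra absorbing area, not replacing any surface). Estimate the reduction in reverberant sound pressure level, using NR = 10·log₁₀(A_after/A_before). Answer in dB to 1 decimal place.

Summing Sᵢαᵢ: 5.526 + 4.320 + 8.920 + 75.522 → A_before = 94.288 sabins.
Treatment contributes 121.9·0.73 = 88.987 sabins.
A_after = 94.288 + 88.987 = 183.275 sabins.
Reduction = 10 log₁₀(A_after/A_before) = 10 log₁₀(1.9438) = 2.9 dB.

2.9 dB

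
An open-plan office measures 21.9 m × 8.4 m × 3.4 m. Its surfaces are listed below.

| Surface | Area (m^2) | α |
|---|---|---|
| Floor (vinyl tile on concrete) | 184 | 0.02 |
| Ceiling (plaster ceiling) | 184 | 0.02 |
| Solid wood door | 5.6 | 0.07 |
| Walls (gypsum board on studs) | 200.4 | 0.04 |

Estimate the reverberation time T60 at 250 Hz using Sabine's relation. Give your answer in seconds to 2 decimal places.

A = Σ Sᵢαᵢ = 184*0.02 + 184*0.02 + 5.6*0.07 + 200.4*0.04 = 15.768 sabins.
Room volume: 625.464 m³.
Sabine: RT60 = 0.161 × 625.464 / 15.768 = 6.39 s.

6.39 s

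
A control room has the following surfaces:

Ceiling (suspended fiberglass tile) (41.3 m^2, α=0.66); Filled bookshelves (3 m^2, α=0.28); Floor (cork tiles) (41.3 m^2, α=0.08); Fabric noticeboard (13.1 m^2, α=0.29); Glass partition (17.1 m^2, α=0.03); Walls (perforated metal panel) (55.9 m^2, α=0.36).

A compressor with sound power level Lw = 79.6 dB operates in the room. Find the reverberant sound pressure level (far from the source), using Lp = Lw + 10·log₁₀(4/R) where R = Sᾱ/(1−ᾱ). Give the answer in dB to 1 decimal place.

A = 55.838 sabins; S = 171.7 m^2.
ᾱ = 0.3252, so room constant R = A/(1−ᾱ) = 82.747 m^2.
Lp = Lw + 10 log₁₀(4/R) = 79.6 -13.16 = 66.4 dB.

66.4 dB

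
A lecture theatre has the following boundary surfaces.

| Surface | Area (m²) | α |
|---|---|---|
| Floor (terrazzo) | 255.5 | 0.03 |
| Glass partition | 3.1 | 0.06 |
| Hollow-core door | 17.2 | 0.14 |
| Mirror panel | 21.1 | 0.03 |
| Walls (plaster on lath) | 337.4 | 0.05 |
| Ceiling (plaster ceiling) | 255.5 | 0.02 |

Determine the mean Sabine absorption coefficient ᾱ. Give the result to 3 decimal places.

S = Σ Sᵢ = 255.5 + 3.1 + 17.2 + 21.1 + 337.4 + 255.5 = 889.8 m².
A = 255.5*0.03 + 3.1*0.06 + 17.2*0.14 + 21.1*0.03 + 337.4*0.05 + 255.5*0.02 = 32.872 sabins.
ᾱ = A/S = 0.037.

0.037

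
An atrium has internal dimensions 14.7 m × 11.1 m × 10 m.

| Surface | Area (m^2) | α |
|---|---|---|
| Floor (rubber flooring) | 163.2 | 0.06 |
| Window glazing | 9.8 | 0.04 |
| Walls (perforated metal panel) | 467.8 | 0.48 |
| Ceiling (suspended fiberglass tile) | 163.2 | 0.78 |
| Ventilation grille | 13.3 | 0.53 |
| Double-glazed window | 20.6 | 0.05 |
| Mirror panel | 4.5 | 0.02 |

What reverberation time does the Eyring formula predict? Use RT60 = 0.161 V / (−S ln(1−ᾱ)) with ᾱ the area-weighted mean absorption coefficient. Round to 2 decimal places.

Total surface area S = 163.2 + 9.8 + 467.8 + 163.2 + 13.3 + 20.6 + 4.5 = 842.4 m^2.
Σ(Sᵢαᵢ) = 163.2×0.06 + 9.8×0.04 + 467.8×0.48 + 163.2×0.78 + 13.3×0.53 + 20.6×0.05 + 4.5×0.02 = 370.193.
ᾱ = 370.193 / 842.4 = 0.4395.
Eyring denominator: −S ln(1−ᾱ) = 487.687.
V = 14.7 × 11.1 × 10 = 1631.7 m³.
RT60 = 0.161 × 1631.7 / 487.687 = 0.54 s.

0.54 s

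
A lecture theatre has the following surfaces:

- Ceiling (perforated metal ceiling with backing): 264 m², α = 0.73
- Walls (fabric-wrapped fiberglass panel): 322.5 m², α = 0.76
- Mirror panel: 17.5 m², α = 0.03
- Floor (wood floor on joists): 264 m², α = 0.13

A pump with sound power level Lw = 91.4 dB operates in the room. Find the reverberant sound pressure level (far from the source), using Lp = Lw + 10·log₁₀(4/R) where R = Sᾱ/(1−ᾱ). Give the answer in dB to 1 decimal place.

67.3 dB

A = 472.665 sabins; S = 868.0 m².
ᾱ = 472.665/868.0 = 0.5445; R = Sᾱ/(1−ᾱ) = 472.665/(1−0.5445) = 1037.684 m².
Lp = Lw + 10 log₁₀(4/R) = 91.4 -24.14 = 67.3 dB.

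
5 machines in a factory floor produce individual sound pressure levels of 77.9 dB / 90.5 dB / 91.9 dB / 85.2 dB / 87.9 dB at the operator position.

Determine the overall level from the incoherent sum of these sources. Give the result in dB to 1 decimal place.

95.7 dB

Converting to relative power and adding: 10^(77.9/10) + 10^(90.5/10) + 10^(91.9/10) + 10^(85.2/10) + 10^(87.9/10) = 3.68e+09.
Back to dB: 10·log₁₀ Σ = 95.7 dB.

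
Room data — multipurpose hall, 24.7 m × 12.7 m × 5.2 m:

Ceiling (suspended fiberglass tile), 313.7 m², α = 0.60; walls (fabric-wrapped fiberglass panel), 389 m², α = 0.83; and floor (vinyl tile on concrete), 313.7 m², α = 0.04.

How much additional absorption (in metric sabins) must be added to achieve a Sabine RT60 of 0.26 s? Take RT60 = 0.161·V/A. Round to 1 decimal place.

Total absorption A₁ = 313.7*0.60 + 389*0.83 + 313.7*0.04
  = 188.220 + 322.870 + 12.548 = 523.638 m² sabins.
V = 1631.188 m³. Required absorption A₂ = 0.161 × 1631.188 / 0.26 = 1010.082 sabins.
Shortfall: 1010.082 − 523.638 = 486.4 sabins.

486.4 sabins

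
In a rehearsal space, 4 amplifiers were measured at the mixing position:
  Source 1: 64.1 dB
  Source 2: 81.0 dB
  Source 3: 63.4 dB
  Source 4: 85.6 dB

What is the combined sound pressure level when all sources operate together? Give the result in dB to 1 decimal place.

86.9 dB

Converting to relative power and adding: 10^(64.1/10) + 10^(81.0/10) + 10^(63.4/10) + 10^(85.6/10) = 4.937e+08.
Back to dB: 10·log₁₀ Σ = 86.9 dB.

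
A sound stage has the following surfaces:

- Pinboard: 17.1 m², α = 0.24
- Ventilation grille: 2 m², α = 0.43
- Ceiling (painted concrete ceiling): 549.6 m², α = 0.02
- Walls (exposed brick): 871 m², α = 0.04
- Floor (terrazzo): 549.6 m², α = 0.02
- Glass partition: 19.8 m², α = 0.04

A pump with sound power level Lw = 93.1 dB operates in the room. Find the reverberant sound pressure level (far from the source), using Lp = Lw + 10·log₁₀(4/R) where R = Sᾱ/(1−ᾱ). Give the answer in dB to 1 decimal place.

A = 62.580 sabins; S = 2009.1 m².
ᾱ = 62.580/2009.1 = 0.0311; R = Sᾱ/(1−ᾱ) = 62.580/(1−0.0311) = 64.589 m².
Lp = Lw + 10 log₁₀(4/R) = 93.1 -12.08 = 81.0 dB.

81.0 dB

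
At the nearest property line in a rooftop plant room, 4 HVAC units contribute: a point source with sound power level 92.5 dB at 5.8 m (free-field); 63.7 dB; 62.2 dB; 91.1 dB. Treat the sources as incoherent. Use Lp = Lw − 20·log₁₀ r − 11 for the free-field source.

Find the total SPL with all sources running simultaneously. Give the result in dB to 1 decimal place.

Source at 5.8 m: Lp = 92.5 − 20·log₁₀(5.8) − 11 = 66.2 dB.
Converting to relative power and adding: 10^(66.2/10) + 10^(63.7/10) + 10^(62.2/10) + 10^(91.1/10) = 1.296e+09.
Combined level = 10 log₁₀(1.296e+09) = 91.1 dB.

91.1 dB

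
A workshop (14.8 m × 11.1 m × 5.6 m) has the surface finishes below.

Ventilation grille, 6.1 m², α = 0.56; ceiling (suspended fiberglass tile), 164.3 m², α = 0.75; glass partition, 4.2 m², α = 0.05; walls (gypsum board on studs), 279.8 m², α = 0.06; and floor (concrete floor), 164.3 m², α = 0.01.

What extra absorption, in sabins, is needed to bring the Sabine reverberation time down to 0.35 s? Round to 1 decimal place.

277.9 sabins

Equivalent absorption area: A₁ = 6.1*0.56 + 164.3*0.75 + 4.2*0.05 + 279.8*0.06 + 164.3*0.01 = 145.282 m².
Target A₂ = 0.161·919.968/0.35 = 423.185 sabins (V = 919.968 m³).
Additional absorption ΔA = 423.185 − 145.282 = 277.9 sabins.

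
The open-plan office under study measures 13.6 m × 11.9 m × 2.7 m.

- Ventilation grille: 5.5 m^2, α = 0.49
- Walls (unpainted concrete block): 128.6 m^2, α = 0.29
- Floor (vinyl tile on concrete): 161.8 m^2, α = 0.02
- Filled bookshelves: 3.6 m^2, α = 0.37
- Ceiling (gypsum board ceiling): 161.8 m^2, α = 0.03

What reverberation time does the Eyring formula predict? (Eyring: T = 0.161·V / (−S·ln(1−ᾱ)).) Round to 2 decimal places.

S = Σ Sᵢ = 461.3 m^2.
Σ(Sᵢαᵢ) = 5.5·0.49 + 128.6·0.29 + 161.8·0.02 + 3.6·0.37 + 161.8·0.03 = 49.411.
ᾱ = 49.411 / 461.3 = 0.1071.
−S·ln(1−ᾱ) = −461.3 × ln(1 − 0.1071) = 52.256.
V = 13.6 × 11.9 × 2.7 = 436.968 m³.
T = 0.161·V/[−S·ln(1−ᾱ)] = 0.161·436.968/52.256 = 1.35 s.

1.35 sec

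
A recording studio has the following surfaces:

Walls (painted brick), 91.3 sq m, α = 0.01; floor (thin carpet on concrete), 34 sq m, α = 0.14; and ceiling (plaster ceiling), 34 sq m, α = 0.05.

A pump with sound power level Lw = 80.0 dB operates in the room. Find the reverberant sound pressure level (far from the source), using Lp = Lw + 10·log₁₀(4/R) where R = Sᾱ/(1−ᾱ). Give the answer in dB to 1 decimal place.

77.1 dB

Σ(Sᵢαᵢ) = 91.3×0.01 + 34×0.14 + 34×0.05 = 7.373; total area S = 159.3 sq m.
ᾱ = 7.373/159.3 = 0.0463; R = Sᾱ/(1−ᾱ) = 7.373/(1−0.0463) = 7.731 sq m.
Lp = Lw + 10 log₁₀(4/R) = 80.0 -2.86 = 77.1 dB.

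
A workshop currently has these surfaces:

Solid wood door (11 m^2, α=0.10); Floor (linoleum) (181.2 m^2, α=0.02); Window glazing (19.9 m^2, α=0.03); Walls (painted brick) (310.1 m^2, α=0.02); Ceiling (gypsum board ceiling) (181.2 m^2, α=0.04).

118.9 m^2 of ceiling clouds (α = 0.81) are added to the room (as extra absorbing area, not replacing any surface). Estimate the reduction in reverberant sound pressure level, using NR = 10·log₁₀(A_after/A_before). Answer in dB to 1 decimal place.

Total absorption A_before = 11*0.10 + 181.2*0.02 + 19.9*0.03 + 310.1*0.02 + 181.2*0.04
  = 1.100 + 3.624 + 0.597 + 6.202 + 7.248 = 18.771 m^2 sabins.
Treatment contributes 118.9·0.81 = 96.309 sabins.
New total A_after = 115.080 sabins.
Reduction = 10 log₁₀(A_after/A_before) = 10 log₁₀(6.1307) = 7.9 dB.

7.9 dB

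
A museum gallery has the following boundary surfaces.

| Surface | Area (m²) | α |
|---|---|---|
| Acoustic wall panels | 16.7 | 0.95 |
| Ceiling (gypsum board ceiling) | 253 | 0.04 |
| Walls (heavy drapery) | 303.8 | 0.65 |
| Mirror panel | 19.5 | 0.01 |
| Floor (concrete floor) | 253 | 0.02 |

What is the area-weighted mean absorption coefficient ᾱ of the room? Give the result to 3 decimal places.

0.270

S = Σ Sᵢ = 16.7 + 253 + 303.8 + 19.5 + 253 = 846.0 m².
Σ(Sᵢαᵢ) = 16.7·0.95 + 253·0.04 + 303.8·0.65 + 19.5·0.01 + 253·0.02 = 228.710.
ᾱ = A/S = 0.270.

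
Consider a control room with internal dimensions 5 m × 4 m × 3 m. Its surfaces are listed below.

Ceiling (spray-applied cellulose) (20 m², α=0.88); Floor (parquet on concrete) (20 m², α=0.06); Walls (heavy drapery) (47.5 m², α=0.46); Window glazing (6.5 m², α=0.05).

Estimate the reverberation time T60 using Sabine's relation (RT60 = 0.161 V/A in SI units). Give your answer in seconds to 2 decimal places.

0.24 s

Equivalent absorption area: A = 20·0.88 + 20·0.06 + 47.5·0.46 + 6.5·0.05 = 40.975 m².
Volume V = 5 × 4 × 3 = 60 m³.
T = 0.161 V/A = 0.161·60/40.975 = 0.24 s.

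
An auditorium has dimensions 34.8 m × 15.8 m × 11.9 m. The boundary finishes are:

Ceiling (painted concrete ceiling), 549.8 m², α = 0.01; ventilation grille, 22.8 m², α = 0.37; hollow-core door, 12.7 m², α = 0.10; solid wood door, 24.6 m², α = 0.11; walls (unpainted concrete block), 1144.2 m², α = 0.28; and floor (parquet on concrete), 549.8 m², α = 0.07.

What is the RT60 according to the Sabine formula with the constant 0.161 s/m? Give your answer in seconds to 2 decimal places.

2.80 s

A = Σ Sᵢαᵢ = 549.8·0.01 + 22.8·0.37 + 12.7·0.10 + 24.6·0.11 + 1144.2·0.28 + 549.8·0.07 = 376.772 sabins.
Room volume: 6543.096 m³.
T = 0.161 V/A = 0.161·6543.096/376.772 = 2.80 s.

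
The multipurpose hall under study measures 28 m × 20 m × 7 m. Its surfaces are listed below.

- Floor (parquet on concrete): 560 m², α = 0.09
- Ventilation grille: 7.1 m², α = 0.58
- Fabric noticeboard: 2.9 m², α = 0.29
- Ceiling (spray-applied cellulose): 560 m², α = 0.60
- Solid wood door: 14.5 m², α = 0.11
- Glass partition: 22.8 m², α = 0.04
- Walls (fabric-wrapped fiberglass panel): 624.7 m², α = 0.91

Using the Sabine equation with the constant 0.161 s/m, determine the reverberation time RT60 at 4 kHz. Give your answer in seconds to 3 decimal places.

0.656 sec

Equivalent absorption area: A = 560·0.09 + 7.1·0.58 + 2.9·0.29 + 560·0.60 + 14.5·0.11 + 22.8·0.04 + 624.7·0.91 = 962.343 m².
V = 28·20·7 = 3920 m³.
RT60 = 0.161 · V / A = 0.161 × 3920 / 962.343 = 0.656 s.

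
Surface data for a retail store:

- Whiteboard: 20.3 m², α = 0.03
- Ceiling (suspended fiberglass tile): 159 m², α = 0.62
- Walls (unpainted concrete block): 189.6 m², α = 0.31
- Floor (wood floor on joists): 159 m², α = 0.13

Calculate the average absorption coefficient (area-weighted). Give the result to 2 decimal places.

0.34

Total surface area S = 527.9 m².
A = 20.3*0.03 + 159*0.62 + 189.6*0.31 + 159*0.13 = 178.635 sabins.
ᾱ = A/S = 0.34.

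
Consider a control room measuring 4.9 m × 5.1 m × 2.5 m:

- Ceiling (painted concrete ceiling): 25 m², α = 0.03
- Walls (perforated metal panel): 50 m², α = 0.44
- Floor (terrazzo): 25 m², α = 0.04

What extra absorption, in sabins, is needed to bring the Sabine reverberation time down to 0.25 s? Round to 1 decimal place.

Total absorption A₁ = 25×0.03 + 50×0.44 + 25×0.04
  = 0.750 + 22.000 + 1.000 = 23.750 m² sabins.
V = 62.475 m³. Required absorption A₂ = 0.161 × 62.475 / 0.25 = 40.234 sabins.
Shortfall: 40.234 − 23.750 = 16.5 sabins.

16.5 sabins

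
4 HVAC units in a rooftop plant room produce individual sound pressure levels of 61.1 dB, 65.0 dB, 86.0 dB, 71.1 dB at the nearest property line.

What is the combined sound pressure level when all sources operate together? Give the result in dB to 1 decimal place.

86.2 dB

Sum in the linear (power) domain: Σ 10^(Lᵢ/10) = 10^(61.1/10) + 10^(65.0/10) + 10^(86.0/10) + 10^(71.1/10) = 4.154e+08.
Back to dB: 10·log₁₀ Σ = 86.2 dB.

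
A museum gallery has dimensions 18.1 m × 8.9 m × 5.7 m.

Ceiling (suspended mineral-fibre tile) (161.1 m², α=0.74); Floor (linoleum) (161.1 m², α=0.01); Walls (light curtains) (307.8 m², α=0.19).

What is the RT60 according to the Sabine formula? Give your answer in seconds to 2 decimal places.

0.82 sec

Equivalent absorption area: A = 161.1·0.74 + 161.1·0.01 + 307.8·0.19 = 179.307 m².
Room volume: 918.213 m³.
T = 0.161 V/A = 0.161·918.213/179.307 = 0.82 s.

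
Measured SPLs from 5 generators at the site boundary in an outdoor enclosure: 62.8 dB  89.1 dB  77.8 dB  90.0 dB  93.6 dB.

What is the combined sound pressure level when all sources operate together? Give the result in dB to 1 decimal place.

Converting to relative power and adding: 10^(62.8/10) + 10^(89.1/10) + 10^(77.8/10) + 10^(90.0/10) + 10^(93.6/10) = 4.166e+09.
Combined level = 10 log₁₀(4.166e+09) = 96.2 dB.

96.2 dB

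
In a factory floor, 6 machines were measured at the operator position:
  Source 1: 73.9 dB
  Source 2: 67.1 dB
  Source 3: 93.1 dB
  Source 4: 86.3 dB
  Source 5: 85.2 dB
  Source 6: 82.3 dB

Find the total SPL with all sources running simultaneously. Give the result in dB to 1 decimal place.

Σ 10^(Lᵢ/10) = 2.999e+09.
L_total = 10·log₁₀(2.999e+09) = 94.8 dB.

94.8 dB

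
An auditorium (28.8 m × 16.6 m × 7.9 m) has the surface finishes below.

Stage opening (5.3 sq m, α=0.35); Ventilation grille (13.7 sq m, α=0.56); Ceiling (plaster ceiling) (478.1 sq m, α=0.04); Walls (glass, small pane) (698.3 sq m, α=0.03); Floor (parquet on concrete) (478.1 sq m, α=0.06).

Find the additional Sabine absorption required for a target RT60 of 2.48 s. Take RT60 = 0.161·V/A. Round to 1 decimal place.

Equivalent absorption area: A₁ = 5.3·0.35 + 13.7·0.56 + 478.1·0.04 + 698.3·0.03 + 478.1·0.06 = 78.286 sq m.
V = 3776.832 m³. Required absorption A₂ = 0.161 × 3776.832 / 2.48 = 245.189 sabins.
ΔA = A₂ − A₁ = 245.189 − 78.286 = 166.9 sabins.

166.9 sabins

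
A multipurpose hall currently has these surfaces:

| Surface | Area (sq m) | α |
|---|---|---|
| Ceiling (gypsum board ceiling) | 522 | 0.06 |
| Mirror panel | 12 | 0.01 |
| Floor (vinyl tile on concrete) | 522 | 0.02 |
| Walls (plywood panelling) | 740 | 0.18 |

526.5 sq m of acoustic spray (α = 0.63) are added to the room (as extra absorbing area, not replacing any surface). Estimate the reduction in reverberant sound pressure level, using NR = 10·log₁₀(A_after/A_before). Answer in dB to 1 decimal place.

4.6 dB

Summing Sᵢαᵢ: 31.320 + 0.120 + 10.440 + 133.200 → A_before = 175.080 sabins.
Added absorption = 526.5 × 0.63 = 331.695 sabins.
New total A_after = 506.775 sabins.
NR = 10·log₁₀(506.775/175.080) = 4.6 dB.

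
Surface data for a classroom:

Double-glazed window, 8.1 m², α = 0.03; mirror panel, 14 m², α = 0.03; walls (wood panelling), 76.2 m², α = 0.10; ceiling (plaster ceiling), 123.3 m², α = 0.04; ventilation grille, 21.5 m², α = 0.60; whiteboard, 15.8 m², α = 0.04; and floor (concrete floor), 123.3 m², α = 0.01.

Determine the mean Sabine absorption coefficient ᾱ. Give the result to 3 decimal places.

Total surface area S = 382.2 m².
Σ(Sᵢαᵢ) = 8.1*0.03 + 14*0.03 + 76.2*0.10 + 123.3*0.04 + 21.5*0.60 + 15.8*0.04 + 123.3*0.01 = 27.980.
ᾱ = 27.980 / 382.2 = 0.073.

0.073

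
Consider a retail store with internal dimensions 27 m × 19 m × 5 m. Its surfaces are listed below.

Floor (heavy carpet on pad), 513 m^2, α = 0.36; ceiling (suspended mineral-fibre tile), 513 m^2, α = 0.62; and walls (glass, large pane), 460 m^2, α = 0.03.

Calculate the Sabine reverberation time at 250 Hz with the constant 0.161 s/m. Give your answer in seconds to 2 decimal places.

Summing Sᵢαᵢ: 184.680 + 318.060 + 13.800 → A = 516.540 sabins.
Room volume: 2565 m³.
RT60 = 0.161 · V / A = 0.161 × 2565 / 516.540 = 0.80 s.

0.80 s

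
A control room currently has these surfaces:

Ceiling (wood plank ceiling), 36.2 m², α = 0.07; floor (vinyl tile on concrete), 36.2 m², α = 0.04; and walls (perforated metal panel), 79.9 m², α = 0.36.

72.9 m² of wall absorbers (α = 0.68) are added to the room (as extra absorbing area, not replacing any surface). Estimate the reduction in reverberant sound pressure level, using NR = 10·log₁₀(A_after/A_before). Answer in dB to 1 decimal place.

4.0 dB

Equivalent absorption area: A_before = 36.2*0.07 + 36.2*0.04 + 79.9*0.36 = 32.746 m².
Treatment contributes 72.9·0.68 = 49.572 sabins.
New total A_after = 82.318 sabins.
Reduction = 10 log₁₀(A_after/A_before) = 10 log₁₀(2.5138) = 4.0 dB.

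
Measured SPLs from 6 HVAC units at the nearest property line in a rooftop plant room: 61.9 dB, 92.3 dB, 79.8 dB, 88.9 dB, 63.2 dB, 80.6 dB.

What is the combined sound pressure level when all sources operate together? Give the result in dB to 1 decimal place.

94.3 dB

Σ 10^(Lᵢ/10) = 2.688e+09.
L_total = 10·log₁₀(2.688e+09) = 94.3 dB.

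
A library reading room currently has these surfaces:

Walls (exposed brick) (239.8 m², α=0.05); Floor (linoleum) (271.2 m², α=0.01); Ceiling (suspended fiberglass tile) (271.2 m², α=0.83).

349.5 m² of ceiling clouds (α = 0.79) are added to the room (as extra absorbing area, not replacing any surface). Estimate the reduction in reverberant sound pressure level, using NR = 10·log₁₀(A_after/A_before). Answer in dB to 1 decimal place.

3.3 dB

A_before = Σ Sᵢαᵢ = 239.8*0.05 + 271.2*0.01 + 271.2*0.83 = 239.798 sabins.
Treatment contributes 349.5·0.79 = 276.105 sabins.
New total A_after = 515.903 sabins.
NR = 10·log₁₀(515.903/239.798) = 3.3 dB.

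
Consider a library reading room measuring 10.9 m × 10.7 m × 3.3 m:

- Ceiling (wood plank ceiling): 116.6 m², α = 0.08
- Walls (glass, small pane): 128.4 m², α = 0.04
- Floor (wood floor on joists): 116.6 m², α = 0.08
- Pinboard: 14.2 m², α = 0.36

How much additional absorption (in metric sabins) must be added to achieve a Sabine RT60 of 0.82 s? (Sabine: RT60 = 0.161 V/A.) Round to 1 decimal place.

Equivalent absorption area: A₁ = 116.6×0.08 + 128.4×0.04 + 116.6×0.08 + 14.2×0.36 = 28.904 m².
For T = 0.82 s, need A₂ = 0.161·V/T = 0.161·384.879/0.82 = 75.568 sabins.
Shortfall: 75.568 − 28.904 = 46.7 sabins.

46.7 sabins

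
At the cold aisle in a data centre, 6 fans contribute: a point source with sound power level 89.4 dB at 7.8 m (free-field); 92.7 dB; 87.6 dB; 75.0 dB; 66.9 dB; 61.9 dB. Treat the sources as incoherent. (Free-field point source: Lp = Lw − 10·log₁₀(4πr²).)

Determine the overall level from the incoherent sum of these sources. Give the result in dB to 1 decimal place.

Source at 7.8 m: Lp = 89.4 − 10·log₁₀(4π·7.8²) = 89.4 − 10·log₁₀(764.538) = 60.6 dB.
Converting to relative power and adding: 10^(60.6/10) + 10^(92.7/10) + 10^(87.6/10) + 10^(75.0/10) + 10^(66.9/10) + 10^(61.9/10) = 2.477e+09.
Back to dB: 10·log₁₀ Σ = 93.9 dB.

93.9 dB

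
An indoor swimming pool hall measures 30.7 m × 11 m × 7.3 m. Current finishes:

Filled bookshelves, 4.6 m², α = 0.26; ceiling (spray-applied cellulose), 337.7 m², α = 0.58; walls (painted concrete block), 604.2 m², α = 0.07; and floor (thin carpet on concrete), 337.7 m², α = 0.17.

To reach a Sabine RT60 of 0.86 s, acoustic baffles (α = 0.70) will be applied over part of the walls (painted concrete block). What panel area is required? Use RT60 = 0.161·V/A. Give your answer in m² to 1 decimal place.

261.5

Equivalent absorption area: A₁ = 4.6×0.26 + 337.7×0.58 + 604.2×0.07 + 337.7×0.17 = 296.765 m².
Required A₂ = 0.161·2465.21/0.86 = 461.510 sabins.
Absorption to add: 461.510 − 296.765 = 164.745 sabins.
Net gain per m²: Δα = 0.70 − 0.07 = 0.63.
Area = ΔA/Δα = 164.745/0.63 = 261.5 m².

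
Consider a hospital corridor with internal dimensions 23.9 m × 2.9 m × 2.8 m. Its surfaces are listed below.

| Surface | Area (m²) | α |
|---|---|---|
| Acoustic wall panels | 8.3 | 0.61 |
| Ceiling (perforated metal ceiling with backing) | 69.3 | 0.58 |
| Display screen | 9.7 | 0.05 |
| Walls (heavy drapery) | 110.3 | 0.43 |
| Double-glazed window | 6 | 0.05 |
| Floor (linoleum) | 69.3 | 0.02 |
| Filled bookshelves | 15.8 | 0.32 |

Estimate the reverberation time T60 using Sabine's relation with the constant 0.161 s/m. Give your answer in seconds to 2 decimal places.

0.31 sec

Summing Sᵢαᵢ: 5.063 + 40.194 + 0.485 + 47.429 + 0.300 + 1.386 + 5.056 → A = 99.913 sabins.
Room volume: 194.068 m³.
T = 0.161 V/A = 0.161·194.068/99.913 = 0.31 s.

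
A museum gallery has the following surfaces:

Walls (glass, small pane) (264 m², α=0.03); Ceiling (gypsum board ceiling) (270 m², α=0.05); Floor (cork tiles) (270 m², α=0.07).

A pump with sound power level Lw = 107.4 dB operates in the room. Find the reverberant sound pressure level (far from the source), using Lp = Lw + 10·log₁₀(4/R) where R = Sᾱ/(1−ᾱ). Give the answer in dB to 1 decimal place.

97.1 dB

Σ(Sᵢαᵢ) = 264×0.03 + 270×0.05 + 270×0.07 = 40.320; total area S = 804.0 m².
ᾱ = 0.0501, so room constant R = A/(1−ᾱ) = 42.447 m².
Lp = Lw + 10 log₁₀(4/R) = 107.4 -10.26 = 97.1 dB.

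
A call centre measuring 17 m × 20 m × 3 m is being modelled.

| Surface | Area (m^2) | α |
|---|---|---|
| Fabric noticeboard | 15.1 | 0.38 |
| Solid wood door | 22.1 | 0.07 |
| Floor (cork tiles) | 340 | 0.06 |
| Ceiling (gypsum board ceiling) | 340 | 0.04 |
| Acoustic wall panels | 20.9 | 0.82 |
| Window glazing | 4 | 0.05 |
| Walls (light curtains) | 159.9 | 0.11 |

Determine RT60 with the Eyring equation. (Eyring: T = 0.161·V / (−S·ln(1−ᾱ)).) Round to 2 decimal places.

2.06 seconds

Total surface area S = 15.1 + 22.1 + 340 + 340 + 20.9 + 4 + 159.9 = 902.0 m^2.
Σ(Sᵢαᵢ) = 15.1·0.38 + 22.1·0.07 + 340·0.06 + 340·0.04 + 20.9·0.82 + 4·0.05 + 159.9·0.11 = 76.212.
Mean coefficient ᾱ = A/S = 0.0845.
−S·ln(1−ᾱ) = −902.0 × ln(1 − 0.0845) = 79.633.
V = 17 × 20 × 3 = 1020 m³.
RT60 = 0.161 × 1020 / 79.633 = 2.06 s.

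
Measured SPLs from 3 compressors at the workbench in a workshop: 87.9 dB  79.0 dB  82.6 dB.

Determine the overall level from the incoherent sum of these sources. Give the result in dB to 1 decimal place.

Sum in the linear (power) domain: Σ 10^(Lᵢ/10) = 10^(87.9/10) + 10^(79.0/10) + 10^(82.6/10) = 8.78e+08.
L_total = 10·log₁₀(8.78e+08) = 89.4 dB.

89.4 dB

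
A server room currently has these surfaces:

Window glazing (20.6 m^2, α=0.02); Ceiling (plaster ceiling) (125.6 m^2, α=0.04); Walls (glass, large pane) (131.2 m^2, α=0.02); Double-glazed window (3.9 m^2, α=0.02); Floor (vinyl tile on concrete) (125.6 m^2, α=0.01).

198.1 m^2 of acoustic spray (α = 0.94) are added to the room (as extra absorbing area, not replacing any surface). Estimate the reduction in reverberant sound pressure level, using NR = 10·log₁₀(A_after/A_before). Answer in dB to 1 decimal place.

13.2 dB

Summing Sᵢαᵢ: 0.412 + 5.024 + 2.624 + 0.078 + 1.256 → A_before = 9.394 sabins.
Treatment contributes 198.1·0.94 = 186.214 sabins.
A_after = 9.394 + 186.214 = 195.608 sabins.
NR = 10·log₁₀(195.608/9.394) = 13.2 dB.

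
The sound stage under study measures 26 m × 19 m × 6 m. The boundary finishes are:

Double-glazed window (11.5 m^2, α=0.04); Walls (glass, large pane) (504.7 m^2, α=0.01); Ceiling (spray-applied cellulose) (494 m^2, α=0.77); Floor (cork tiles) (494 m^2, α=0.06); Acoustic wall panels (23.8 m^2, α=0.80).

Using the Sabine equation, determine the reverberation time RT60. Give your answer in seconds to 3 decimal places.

1.098 s

Summing Sᵢαᵢ: 0.460 + 5.047 + 380.380 + 29.640 + 19.040 → A = 434.567 sabins.
Room volume: 2964 m³.
Sabine: RT60 = 0.161 × 2964 / 434.567 = 1.098 s.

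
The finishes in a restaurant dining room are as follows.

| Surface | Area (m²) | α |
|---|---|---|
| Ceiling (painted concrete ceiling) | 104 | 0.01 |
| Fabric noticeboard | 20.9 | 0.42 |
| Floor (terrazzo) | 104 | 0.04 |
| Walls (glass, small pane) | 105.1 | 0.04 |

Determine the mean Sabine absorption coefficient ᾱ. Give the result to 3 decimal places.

S = Σ Sᵢ = 104 + 20.9 + 104 + 105.1 = 334.0 m².
Σ(Sᵢαᵢ) = 104*0.01 + 20.9*0.42 + 104*0.04 + 105.1*0.04 = 18.182.
ᾱ = 18.182 / 334.0 = 0.054.

0.054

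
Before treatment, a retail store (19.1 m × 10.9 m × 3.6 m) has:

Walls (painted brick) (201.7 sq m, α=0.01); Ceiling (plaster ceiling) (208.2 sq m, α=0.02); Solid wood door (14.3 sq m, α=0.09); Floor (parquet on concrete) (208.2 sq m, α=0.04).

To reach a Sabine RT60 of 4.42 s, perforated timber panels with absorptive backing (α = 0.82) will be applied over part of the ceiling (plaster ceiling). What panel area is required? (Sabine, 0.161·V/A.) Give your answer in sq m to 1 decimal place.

Total absorption A₁ = 201.7×0.01 + 208.2×0.02 + 14.3×0.09 + 208.2×0.04
  = 2.017 + 4.164 + 1.287 + 8.328 = 15.796 sq m sabins.
Required A₂ = 0.161·749.484/4.42 = 27.300 sabins.
ΔA needed = 27.300 − 15.796 = 11.504 sabins.
Net gain per sq m: Δα = 0.82 − 0.02 = 0.80.
Area = ΔA/Δα = 11.504/0.80 = 14.4 sq m.

14.4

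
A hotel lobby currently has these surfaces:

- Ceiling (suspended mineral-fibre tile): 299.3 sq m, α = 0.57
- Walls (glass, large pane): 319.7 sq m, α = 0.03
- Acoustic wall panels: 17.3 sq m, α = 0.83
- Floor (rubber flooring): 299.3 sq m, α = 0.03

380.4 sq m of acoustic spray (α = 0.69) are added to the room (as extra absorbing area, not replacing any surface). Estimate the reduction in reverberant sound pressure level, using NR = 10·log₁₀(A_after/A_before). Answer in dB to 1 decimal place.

3.6 dB

Equivalent absorption area: A_before = 299.3×0.57 + 319.7×0.03 + 17.3×0.83 + 299.3×0.03 = 203.530 sq m.
Treatment contributes 380.4·0.69 = 262.476 sabins.
A_after = 203.530 + 262.476 = 466.006 sabins.
NR = 10·log₁₀(466.006/203.530) = 3.6 dB.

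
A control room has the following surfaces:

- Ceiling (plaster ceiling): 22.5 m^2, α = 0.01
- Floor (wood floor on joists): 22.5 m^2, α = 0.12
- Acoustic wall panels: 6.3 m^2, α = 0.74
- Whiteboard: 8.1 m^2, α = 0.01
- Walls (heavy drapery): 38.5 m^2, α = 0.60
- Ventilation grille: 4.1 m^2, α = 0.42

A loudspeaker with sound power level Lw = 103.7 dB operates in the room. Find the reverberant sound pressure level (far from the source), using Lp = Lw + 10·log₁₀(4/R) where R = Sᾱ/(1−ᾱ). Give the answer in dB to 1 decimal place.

A = 32.490 sabins; S = 102.0 m^2.
ᾱ = 0.3185, so room constant R = A/(1−ᾱ) = 47.674 m^2.
Lp = 103.7 + 10·log₁₀(4/47.674) = 103.7 + (-10.76) = 92.9 dB.

92.9 dB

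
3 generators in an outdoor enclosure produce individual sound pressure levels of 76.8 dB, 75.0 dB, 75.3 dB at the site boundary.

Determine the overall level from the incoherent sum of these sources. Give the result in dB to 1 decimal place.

Converting to relative power and adding: 10^(76.8/10) + 10^(75.0/10) + 10^(75.3/10) = 1.134e+08.
L_total = 10·log₁₀(1.134e+08) = 80.5 dB.

80.5 dB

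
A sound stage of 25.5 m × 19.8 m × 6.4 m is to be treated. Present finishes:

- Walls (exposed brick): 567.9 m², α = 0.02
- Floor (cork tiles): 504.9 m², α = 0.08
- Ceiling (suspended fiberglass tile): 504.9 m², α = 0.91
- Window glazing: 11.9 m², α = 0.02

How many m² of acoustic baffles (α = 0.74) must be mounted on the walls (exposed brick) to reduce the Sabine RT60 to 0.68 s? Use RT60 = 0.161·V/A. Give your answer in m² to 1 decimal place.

352.3

Total absorption A₁ = 567.9·0.02 + 504.9·0.08 + 504.9·0.91 + 11.9·0.02
  = 11.358 + 40.392 + 459.459 + 0.238 = 511.447 m² sabins.
Required A₂ = 0.161·3231.36/0.68 = 765.072 sabins.
Absorption to add: 765.072 − 511.447 = 253.625 sabins.
Net gain per m²: Δα = 0.74 − 0.02 = 0.72.
Area = ΔA/Δα = 253.625/0.72 = 352.3 m².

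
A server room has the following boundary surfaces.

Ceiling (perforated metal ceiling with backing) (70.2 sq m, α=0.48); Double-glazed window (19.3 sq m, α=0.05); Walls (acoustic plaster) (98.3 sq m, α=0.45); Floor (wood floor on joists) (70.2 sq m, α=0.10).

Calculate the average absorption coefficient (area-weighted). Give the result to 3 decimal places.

0.333

S = Σ Sᵢ = 70.2 + 19.3 + 98.3 + 70.2 = 258.0 sq m.
A = 70.2·0.48 + 19.3·0.05 + 98.3·0.45 + 70.2·0.10 = 85.916 sabins.
ᾱ = A/S = 0.333.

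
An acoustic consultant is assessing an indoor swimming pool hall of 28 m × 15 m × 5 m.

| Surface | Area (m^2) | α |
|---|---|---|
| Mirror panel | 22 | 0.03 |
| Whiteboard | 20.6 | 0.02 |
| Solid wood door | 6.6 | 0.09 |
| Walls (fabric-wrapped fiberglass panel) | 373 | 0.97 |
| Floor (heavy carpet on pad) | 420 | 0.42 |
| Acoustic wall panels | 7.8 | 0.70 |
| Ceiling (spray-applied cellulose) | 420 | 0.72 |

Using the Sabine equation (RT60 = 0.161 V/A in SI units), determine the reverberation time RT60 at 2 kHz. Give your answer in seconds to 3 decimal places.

Summing Sᵢαᵢ: 0.660 + 0.412 + 0.594 + 361.810 + 176.400 + 5.460 + 302.400 → A = 847.736 sabins.
Room volume: 2100 m³.
T = 0.161 V/A = 0.161·2100/847.736 = 0.399 s.

0.399 s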